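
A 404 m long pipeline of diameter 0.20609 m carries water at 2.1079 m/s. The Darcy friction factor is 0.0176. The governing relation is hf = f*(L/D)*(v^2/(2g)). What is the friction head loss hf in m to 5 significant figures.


hf = 0.0176 * (404/0.20609) * (2.1079^2 / (2*9.81))
hf = 7.8134 m
Therefore the friction head loss hf = 7.8134 m.


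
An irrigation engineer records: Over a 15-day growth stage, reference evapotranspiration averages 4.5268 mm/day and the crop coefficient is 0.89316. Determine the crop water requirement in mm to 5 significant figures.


Approach: apply the crop water requirement relation, CWR = ET0 * Kc * days.
CWR = 4.5268 * 0.89316 * 15 = 60.647 mm
Therefore the crop water requirement = 60.647 mm.


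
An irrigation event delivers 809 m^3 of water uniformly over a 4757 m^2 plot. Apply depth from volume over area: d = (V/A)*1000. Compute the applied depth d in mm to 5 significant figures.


d = (809 / 4757) * 1000 = 170.07 mm
Therefore the applied depth d = 170.07 mm.


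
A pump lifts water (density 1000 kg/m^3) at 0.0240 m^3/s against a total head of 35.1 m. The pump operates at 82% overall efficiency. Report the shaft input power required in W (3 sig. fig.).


Approach: apply hydraulic power then efficiency conversion, P = rho*g*Q*H; P_in = P/eta.
Step 1 — hydraulic power (P = rho*g*Q*H):
  P = 1000 * 9.81 * 0.0240 * 35.1 = 8263.9 W
Step 2 — input power: P_in = P/eta = 8263.9 / 0.82 = 10100 W
Therefore the shaft input power required = 10100 W.


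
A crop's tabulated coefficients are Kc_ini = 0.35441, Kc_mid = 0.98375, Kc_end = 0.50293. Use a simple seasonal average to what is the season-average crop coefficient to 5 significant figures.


Approach: apply a simple seasonal average, Kc_avg = (Kc_ini + Kc_mid + Kc_end)/3.
Kc_avg = (0.35441 + 0.98375 + 0.50293)/3 = 0.61370
Therefore the season-average crop coefficient = 0.61370.


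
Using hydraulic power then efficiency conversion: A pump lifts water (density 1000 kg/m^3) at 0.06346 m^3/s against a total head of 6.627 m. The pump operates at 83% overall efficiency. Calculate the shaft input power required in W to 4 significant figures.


Approach: apply hydraulic power then efficiency conversion, P = rho*g*Q*H; P_in = P/eta.
Step 1 — hydraulic power (P = rho*g*Q*H):
  P = 1000 * 9.81 * 0.06346 * 6.627 = 4125.59 W
Step 2 — input power: P_in = P/eta = 4125.59 / 0.83 = 4971 W
Therefore the shaft input power required = 4971 W.


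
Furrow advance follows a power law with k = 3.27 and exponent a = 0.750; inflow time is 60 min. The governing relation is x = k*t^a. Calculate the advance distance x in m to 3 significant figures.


x = 3.27 * 60^0.750 = 70.5 m
Therefore the advance distance x = 70.5 m.


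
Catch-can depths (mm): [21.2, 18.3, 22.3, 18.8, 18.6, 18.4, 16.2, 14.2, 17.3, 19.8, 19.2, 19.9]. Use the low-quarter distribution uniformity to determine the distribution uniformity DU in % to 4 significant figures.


Approach: apply the low-quarter distribution uniformity, DU = (mean of lowest quarter of readings / overall mean)*100.
sorted lowest 3 of 12: [14.2, 16.2, 17.3] -> mean = 15.9000 mm
overall mean = 18.6833 mm
DU = (15.9000/18.6833)*100 = 85.10 %
Therefore the distribution uniformity DU = 85.10 %.


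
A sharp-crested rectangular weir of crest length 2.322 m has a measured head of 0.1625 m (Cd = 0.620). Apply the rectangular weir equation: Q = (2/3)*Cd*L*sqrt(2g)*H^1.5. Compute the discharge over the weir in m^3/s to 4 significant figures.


Q = (2/3)*0.620*2.322*sqrt(2*9.81)*0.1625^1.5 = 0.2785 m^3/s
Therefore the discharge over the weir = 0.2785 m^3/s.


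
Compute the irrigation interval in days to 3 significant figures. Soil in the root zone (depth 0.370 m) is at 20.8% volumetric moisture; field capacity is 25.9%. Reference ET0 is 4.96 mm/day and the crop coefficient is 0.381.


Approach: apply soil-water budget scheduling, SMD = (FC-theta)/100*depth*1000; ETc = ET0*Kc; interval = SMD/ETc.
Step 1 — soil moisture deficit:
  SMD = (25.9 - 20.8)/100 * 0.370 * 1000 = 18.870 mm
Step 2 — daily crop ET (ETc = ET0*Kc):
  ETc = 4.96 * 0.381 = 1.8898 mm/day
Step 3 — irrigation interval (SMD/ETc):
  interval = 18.870 / 1.8898 = 9.99 days
Therefore the irrigation interval = 9.99 days.


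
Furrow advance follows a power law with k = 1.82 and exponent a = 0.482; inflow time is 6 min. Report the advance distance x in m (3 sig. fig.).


Approach: apply the power-law advance function, x = k*t^a.
x = 1.82 * 6^0.482 = 4.32 m
Therefore the advance distance x = 4.32 m.


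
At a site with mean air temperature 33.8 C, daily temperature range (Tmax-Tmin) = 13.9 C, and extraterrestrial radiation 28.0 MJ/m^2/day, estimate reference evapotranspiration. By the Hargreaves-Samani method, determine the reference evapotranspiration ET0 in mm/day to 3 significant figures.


Approach: apply the Hargreaves-Samani method, ET0 = 0.0023*(Tmean+17.8)*sqrt(Tmax-Tmin)*0.408*Ra.
ET0 = 0.0023*(33.8+17.8)*sqrt(13.9)*0.408*28.0 = 5.05 mm/day
Therefore the reference evapotranspiration ET0 = 5.05 mm/day.


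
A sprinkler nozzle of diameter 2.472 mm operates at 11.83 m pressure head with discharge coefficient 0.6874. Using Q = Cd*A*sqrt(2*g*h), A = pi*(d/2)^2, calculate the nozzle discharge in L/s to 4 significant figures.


A = pi*(2.472e-3/2)^2 = 4.79940e-06 m^2
Q = 0.6874 * 4.79940e-06 * sqrt(2*9.81*11.83) * 1000 = 0.05026 L/s
Therefore the nozzle discharge = 0.05026 L/s.


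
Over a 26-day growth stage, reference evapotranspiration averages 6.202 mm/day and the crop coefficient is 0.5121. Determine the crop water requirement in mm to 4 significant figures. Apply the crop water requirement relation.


Approach: apply the crop water requirement relation, CWR = ET0 * Kc * days.
CWR = 6.202 * 0.5121 * 26 = 82.58 mm
Therefore the crop water requirement = 82.58 mm.


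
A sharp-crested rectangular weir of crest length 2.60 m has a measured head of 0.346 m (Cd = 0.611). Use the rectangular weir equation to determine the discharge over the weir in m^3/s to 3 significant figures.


Approach: apply the rectangular weir equation, Q = (2/3)*Cd*L*sqrt(2g)*H^1.5.
Q = (2/3)*0.611*2.60*sqrt(2*9.81)*0.346^1.5 = 0.955 m^3/s
Therefore the discharge over the weir = 0.955 m^3/s.


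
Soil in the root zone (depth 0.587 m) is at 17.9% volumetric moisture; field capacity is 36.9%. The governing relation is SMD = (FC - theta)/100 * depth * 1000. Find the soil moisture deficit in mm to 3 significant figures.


SMD = (36.9 - 17.9)/100 * 0.587 * 1000 = 112 mm
Therefore the soil moisture deficit = 112 mm.


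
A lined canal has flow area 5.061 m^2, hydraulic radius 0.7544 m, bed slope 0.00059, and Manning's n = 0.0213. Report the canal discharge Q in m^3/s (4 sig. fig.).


Approach: apply Manning's equation, Q = (1/n)*A*R^(2/3)*S^(1/2).
Q = (1/0.0213) * 5.061 * 0.7544^(2/3) * 0.00059^(1/2) = 4.783 m^3/s
Therefore the canal discharge Q = 4.783 m^3/s.


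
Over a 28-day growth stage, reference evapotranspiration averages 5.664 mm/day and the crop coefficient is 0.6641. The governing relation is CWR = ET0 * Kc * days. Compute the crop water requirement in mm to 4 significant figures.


CWR = 5.664 * 0.6641 * 28 = 105.3 mm
Therefore the crop water requirement = 105.3 mm.


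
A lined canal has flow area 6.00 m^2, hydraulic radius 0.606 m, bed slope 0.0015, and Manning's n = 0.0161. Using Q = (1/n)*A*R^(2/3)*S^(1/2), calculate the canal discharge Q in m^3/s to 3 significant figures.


Q = (1/0.0161) * 6.00 * 0.606^(2/3) * 0.0015^(1/2) = 10.3 m^3/s
Therefore the canal discharge Q = 10.3 m^3/s.


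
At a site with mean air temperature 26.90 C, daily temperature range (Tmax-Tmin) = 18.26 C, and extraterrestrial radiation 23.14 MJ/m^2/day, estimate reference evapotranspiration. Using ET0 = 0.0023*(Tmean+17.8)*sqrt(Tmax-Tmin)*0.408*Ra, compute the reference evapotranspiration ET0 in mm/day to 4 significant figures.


ET0 = 0.0023*(26.90+17.8)*sqrt(18.26)*0.408*23.14 = 4.148 mm/day
Therefore the reference evapotranspiration ET0 = 4.148 mm/day.


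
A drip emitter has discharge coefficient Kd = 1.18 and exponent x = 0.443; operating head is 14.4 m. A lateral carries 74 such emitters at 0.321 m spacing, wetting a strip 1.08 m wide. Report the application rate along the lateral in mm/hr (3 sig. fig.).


Approach: apply the emitter equation with a lateral mass balance, q = Kd*h^x; Q = n*q; rate = Q/(n*spacing*width).
Step 1 — single emitter flow (q = Kd*h^x):
  q = 1.18 * 14.4^0.443 = 3.8462 L/hr
Step 2 — total lateral flow: Q = 74 * 3.8462 = 284.62 L/hr
Step 3 — wetted area: A = 74 * 0.321 * 1.08 = 25.654 m^2
Step 4 — application rate: Q/A = 284.62/25.654 = 11.1 mm/hr
Therefore the application rate along the lateral = 11.1 mm/hr.


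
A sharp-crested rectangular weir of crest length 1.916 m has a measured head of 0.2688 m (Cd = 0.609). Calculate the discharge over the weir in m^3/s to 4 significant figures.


Approach: apply the rectangular weir equation, Q = (2/3)*Cd*L*sqrt(2g)*H^1.5.
Q = (2/3)*0.609*1.916*sqrt(2*9.81)*0.2688^1.5 = 0.4802 m^3/s
Therefore the discharge over the weir = 0.4802 m^3/s.


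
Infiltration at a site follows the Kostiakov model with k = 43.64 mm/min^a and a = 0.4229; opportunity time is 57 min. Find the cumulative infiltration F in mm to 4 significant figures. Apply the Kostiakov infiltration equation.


Approach: apply the Kostiakov infiltration equation, F = k*t^a.
F = 43.64 * 57^0.4229 = 241.2 mm
Therefore the cumulative infiltration F = 241.2 mm.


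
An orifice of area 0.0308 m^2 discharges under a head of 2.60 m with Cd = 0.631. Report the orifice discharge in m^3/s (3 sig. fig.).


Approach: apply the orifice equation, Q = Cd*A*sqrt(2*g*h).
Q = 0.631 * 0.0308 * sqrt(2*9.81*2.60) = 0.139 m^3/s
Therefore the orifice discharge = 0.139 m^3/s.


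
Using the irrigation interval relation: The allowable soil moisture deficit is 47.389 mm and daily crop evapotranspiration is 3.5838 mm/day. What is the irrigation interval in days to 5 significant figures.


Approach: apply the irrigation interval relation, interval = SMD / ETc.
interval = 47.389 / 3.5838 = 13.223 days
Therefore the irrigation interval = 13.223 days.


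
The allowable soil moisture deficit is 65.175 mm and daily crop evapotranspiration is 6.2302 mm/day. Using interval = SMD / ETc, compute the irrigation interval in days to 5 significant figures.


interval = 65.175 / 6.2302 = 10.461 days
Therefore the irrigation interval = 10.461 days.


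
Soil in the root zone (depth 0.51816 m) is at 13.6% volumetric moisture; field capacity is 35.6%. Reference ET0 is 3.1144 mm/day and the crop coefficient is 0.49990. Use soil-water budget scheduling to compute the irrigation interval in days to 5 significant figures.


Approach: apply soil-water budget scheduling, SMD = (FC-theta)/100*depth*1000; ETc = ET0*Kc; interval = SMD/ETc.
Step 1 — soil moisture deficit:
  SMD = (35.6 - 13.6)/100 * 0.51816 * 1000 = 113.9952 mm
Step 2 — daily crop ET (ETc = ET0*Kc):
  ETc = 3.1144 * 0.49990 = 1.556889 mm/day
Step 3 — irrigation interval (SMD/ETc):
  interval = 113.9952 / 1.556889 = 73.220 days
Therefore the irrigation interval = 73.220 days.


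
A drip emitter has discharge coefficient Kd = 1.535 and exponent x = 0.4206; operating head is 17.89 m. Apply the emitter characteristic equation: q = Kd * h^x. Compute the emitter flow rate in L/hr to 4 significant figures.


q = 1.535 * 17.89^0.4206 = 5.164 L/hr
Therefore the emitter flow rate = 5.164 L/hr.


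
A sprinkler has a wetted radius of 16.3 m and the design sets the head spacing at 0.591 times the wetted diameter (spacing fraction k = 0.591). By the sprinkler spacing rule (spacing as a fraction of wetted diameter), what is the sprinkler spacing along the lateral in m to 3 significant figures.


Approach: apply the sprinkler spacing rule (spacing as a fraction of wetted diameter), S = k*(2*R).
S = 0.591 * (2 * 16.3) = 19.3 m
Therefore the sprinkler spacing along the lateral = 19.3 m.


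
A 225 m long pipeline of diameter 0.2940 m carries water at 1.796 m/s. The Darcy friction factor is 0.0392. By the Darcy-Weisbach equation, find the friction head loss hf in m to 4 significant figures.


Approach: apply the Darcy-Weisbach equation, hf = f*(L/D)*(v^2/(2g)).
hf = 0.0392 * (225/0.2940) * (1.796^2 / (2*9.81))
hf = 4.932 m
Therefore the friction head loss hf = 4.932 m.


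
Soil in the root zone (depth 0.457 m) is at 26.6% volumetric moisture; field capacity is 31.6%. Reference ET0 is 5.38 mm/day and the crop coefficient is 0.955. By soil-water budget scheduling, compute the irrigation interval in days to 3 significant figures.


Approach: apply soil-water budget scheduling, SMD = (FC-theta)/100*depth*1000; ETc = ET0*Kc; interval = SMD/ETc.
Step 1 — soil moisture deficit:
  SMD = (31.6 - 26.6)/100 * 0.457 * 1000 = 22.850 mm
Step 2 — daily crop ET (ETc = ET0*Kc):
  ETc = 5.38 * 0.955 = 5.1379 mm/day
Step 3 — irrigation interval (SMD/ETc):
  interval = 22.850 / 5.1379 = 4.45 days
Therefore the irrigation interval = 4.45 days.


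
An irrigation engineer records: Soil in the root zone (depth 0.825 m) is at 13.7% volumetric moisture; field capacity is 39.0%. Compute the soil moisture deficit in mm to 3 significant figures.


Approach: apply the soil moisture deficit relation, SMD = (FC - theta)/100 * depth * 1000.
SMD = (39.0 - 13.7)/100 * 0.825 * 1000 = 209 mm
Therefore the soil moisture deficit = 209 mm.


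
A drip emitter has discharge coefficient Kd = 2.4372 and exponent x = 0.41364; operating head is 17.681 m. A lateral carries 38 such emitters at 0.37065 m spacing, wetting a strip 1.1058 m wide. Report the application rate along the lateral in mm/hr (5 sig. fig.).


Approach: apply the emitter equation with a lateral mass balance, q = Kd*h^x; Q = n*q; rate = Q/(n*spacing*width).
Step 1 — single emitter flow (q = Kd*h^x):
  q = 2.4372 * 17.681^0.41364 = 7.996683 L/hr
Step 2 — total lateral flow: Q = 38 * 7.996683 = 303.8740 L/hr
Step 3 — wetted area: A = 38 * 0.37065 * 1.1058 = 15.57486 m^2
Step 4 — application rate: Q/A = 303.8740/15.57486 = 19.511 mm/hr
Therefore the application rate along the lateral = 19.511 mm/hr.


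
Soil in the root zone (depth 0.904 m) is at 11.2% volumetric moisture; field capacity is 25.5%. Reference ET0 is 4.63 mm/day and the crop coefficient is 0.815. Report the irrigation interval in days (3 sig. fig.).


Approach: apply soil-water budget scheduling, SMD = (FC-theta)/100*depth*1000; ETc = ET0*Kc; interval = SMD/ETc.
Step 1 — soil moisture deficit:
  SMD = (25.5 - 11.2)/100 * 0.904 * 1000 = 129.27 mm
Step 2 — daily crop ET (ETc = ET0*Kc):
  ETc = 4.63 * 0.815 = 3.7734 mm/day
Step 3 — irrigation interval (SMD/ETc):
  interval = 129.27 / 3.7734 = 34.3 days
Therefore the irrigation interval = 34.3 days.


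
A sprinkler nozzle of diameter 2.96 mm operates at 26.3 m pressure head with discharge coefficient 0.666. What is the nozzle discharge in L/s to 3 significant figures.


Approach: apply the orifice equation, Q = Cd*A*sqrt(2*g*h), A = pi*(d/2)^2.
A = pi*(2.96e-3/2)^2 = 6.8813e-06 m^2
Q = 0.666 * 6.8813e-06 * sqrt(2*9.81*26.3) * 1000 = 0.104 L/s
Therefore the nozzle discharge = 0.104 L/s.


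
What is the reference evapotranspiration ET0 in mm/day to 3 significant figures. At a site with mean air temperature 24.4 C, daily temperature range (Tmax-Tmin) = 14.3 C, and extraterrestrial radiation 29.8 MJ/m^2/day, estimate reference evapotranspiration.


Approach: apply the Hargreaves-Samani method, ET0 = 0.0023*(Tmean+17.8)*sqrt(Tmax-Tmin)*0.408*Ra.
ET0 = 0.0023*(24.4+17.8)*sqrt(14.3)*0.408*29.8 = 4.46 mm/day
Therefore the reference evapotranspiration ET0 = 4.46 mm/day.


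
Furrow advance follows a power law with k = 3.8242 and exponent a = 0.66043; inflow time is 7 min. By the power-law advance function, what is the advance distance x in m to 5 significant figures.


Approach: apply the power-law advance function, x = k*t^a.
x = 3.8242 * 7^0.66043 = 13.825 m
Therefore the advance distance x = 13.825 m.


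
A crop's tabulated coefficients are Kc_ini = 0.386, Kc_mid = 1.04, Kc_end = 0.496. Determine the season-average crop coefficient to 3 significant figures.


Approach: apply a simple seasonal average, Kc_avg = (Kc_ini + Kc_mid + Kc_end)/3.
Kc_avg = (0.386 + 1.04 + 0.496)/3 = 0.641
Therefore the season-average crop coefficient = 0.641.


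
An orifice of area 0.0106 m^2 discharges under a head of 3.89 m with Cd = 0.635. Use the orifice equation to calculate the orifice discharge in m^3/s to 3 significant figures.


Approach: apply the orifice equation, Q = Cd*A*sqrt(2*g*h).
Q = 0.635 * 0.0106 * sqrt(2*9.81*3.89) = 0.0588 m^3/s
Therefore the orifice discharge = 0.0588 m^3/s.


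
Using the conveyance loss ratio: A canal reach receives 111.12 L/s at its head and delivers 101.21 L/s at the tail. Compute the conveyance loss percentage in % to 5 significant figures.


Approach: apply the conveyance loss ratio, loss% = ((Q_head - Q_tail)/Q_head)*100.
loss = ((111.12 - 101.21)/111.12)*100 = 8.9183 %
Therefore the conveyance loss percentage = 8.9183 %.


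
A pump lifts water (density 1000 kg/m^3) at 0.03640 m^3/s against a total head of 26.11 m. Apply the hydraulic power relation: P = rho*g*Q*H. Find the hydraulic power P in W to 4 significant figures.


P = 1000 * 9.81 * 0.03640 * 26.11 = 9323 W
Therefore the hydraulic power P = 9323 W.


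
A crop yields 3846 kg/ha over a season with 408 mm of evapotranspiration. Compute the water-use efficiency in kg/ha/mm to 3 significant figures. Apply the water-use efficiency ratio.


Approach: apply the water-use efficiency ratio, WUE = yield/ET.
WUE = 3846 / 408 = 9.43 kg/ha/mm
Therefore the water-use efficiency = 9.43 kg/ha/mm.


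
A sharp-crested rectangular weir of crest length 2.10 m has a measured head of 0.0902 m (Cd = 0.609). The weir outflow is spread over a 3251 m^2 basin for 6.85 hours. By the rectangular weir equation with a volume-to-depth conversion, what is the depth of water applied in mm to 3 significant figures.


Approach: apply the rectangular weir equation with a volume-to-depth conversion, Q = (2/3)*Cd*L*sqrt(2g)*H^1.5; d = Q*t/A * 1000.
Step 1 — weir discharge:
  Q = (2/3)*0.609*2.10*sqrt(2*9.81)*0.0902^1.5 = 0.10231 m^3/s
Step 2 — volume: V = 0.10231 * 6.85*3600 = 2522.9 m^3
Step 3 — depth: d = V/A * 1000 = 2522.9/3251 * 1000 = 776 mm
Therefore the depth of water applied = 776 mm.


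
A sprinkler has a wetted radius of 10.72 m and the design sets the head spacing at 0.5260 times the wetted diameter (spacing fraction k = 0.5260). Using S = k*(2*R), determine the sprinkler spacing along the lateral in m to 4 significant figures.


S = 0.5260 * (2 * 10.72) = 11.28 m
Therefore the sprinkler spacing along the lateral = 11.28 m.


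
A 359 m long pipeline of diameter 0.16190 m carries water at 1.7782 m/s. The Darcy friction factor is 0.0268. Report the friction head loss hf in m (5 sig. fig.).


Approach: apply the Darcy-Weisbach equation, hf = f*(L/D)*(v^2/(2g)).
hf = 0.0268 * (359/0.16190) * (1.7782^2 / (2*9.81))
hf = 9.5773 m
Therefore the friction head loss hf = 9.5773 m.


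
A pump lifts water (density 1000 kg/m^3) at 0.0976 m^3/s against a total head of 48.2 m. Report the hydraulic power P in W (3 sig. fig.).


Approach: apply the hydraulic power relation, P = rho*g*Q*H.
P = 1000 * 9.81 * 0.0976 * 48.2 = 46100 W
Therefore the hydraulic power P = 46100 W.


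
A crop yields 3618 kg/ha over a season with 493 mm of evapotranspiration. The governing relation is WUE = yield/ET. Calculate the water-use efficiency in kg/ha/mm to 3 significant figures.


WUE = 3618 / 493 = 7.34 kg/ha/mm
Therefore the water-use efficiency = 7.34 kg/ha/mm.


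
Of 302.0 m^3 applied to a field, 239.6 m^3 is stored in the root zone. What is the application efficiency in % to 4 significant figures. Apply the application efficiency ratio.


Approach: apply the application efficiency ratio, Ea = (stored/applied)*100.
Ea = (239.6/302.0)*100 = 79.34 %
Therefore the application efficiency = 79.34 %.


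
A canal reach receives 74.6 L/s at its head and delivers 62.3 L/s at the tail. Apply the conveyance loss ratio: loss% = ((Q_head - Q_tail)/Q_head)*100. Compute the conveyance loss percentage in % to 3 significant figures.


loss = ((74.6 - 62.3)/74.6)*100 = 16.5 %
Therefore the conveyance loss percentage = 16.5 %.


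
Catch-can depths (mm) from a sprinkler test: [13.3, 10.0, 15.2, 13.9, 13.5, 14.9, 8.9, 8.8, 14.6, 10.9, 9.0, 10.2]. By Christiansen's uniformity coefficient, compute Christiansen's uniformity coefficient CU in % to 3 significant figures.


Approach: apply Christiansen's uniformity coefficient, CU = (1 - mean_abs_deviation/mean)*100.
mean = 11.933 mm
mean |d_i - mean| = 2.3000 mm
CU = (1 - 2.3000/11.933)*100 = 80.7 %
Therefore Christiansen's uniformity coefficient CU = 80.7 %.


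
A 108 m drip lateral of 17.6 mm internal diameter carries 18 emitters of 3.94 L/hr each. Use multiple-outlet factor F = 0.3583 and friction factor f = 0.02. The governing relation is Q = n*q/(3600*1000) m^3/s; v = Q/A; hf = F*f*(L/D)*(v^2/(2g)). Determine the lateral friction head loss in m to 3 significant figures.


Q = 18*3.94/(3600*1000) = 1.9700e-05 m^3/s
A = pi*(17.6e-3/2)^2 = 2.4328e-04 m^2, so v = Q/A = 0.080975 m/s
hf = 0.3583*0.02*(108/0.0176)*(0.080975^2/(2*9.81)) = 0.0147 m
Therefore the lateral friction head loss = 0.0147 m.


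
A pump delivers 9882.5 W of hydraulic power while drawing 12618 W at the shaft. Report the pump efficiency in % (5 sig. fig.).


Approach: apply the efficiency ratio, eta = (P_out/P_in)*100.
eta = (9882.5 / 12618) * 100 = 78.321 %
Therefore the pump efficiency = 78.321 %.


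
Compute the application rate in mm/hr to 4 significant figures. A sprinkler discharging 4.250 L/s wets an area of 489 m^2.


Approach: apply the application rate relation, rate = (Q/A)*3600.
rate = (4.250 / 489) * 3600 = 31.29 mm/hr
Therefore the application rate = 31.29 mm/hr.


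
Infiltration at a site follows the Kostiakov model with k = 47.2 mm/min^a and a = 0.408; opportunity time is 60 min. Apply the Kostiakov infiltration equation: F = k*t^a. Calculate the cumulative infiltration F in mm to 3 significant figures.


F = 47.2 * 60^0.408 = 251 mm
Therefore the cumulative infiltration F = 251 mm.


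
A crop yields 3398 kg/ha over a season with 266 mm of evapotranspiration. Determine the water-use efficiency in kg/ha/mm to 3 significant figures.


Approach: apply the water-use efficiency ratio, WUE = yield/ET.
WUE = 3398 / 266 = 12.8 kg/ha/mm
Therefore the water-use efficiency = 12.8 kg/ha/mm.


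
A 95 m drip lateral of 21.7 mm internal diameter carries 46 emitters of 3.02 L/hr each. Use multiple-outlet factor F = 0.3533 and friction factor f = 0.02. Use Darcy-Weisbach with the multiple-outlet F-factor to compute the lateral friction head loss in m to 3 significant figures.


Approach: apply Darcy-Weisbach with the multiple-outlet F-factor, Q = n*q/(3600*1000) m^3/s; v = Q/A; hf = F*f*(L/D)*(v^2/(2g)).
Q = 46*3.02/(3600*1000) = 3.8589e-05 m^3/s
A = pi*(21.7e-3/2)^2 = 3.6984e-04 m^2, so v = Q/A = 0.10434 m/s
hf = 0.3533*0.02*(95/0.0217)*(0.10434^2/(2*9.81)) = 0.0172 m
Therefore the lateral friction head loss = 0.0172 m.


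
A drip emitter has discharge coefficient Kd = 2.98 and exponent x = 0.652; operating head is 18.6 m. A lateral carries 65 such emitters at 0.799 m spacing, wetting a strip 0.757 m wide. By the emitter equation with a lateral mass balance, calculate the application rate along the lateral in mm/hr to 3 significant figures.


Approach: apply the emitter equation with a lateral mass balance, q = Kd*h^x; Q = n*q; rate = Q/(n*spacing*width).
Step 1 — single emitter flow (q = Kd*h^x):
  q = 2.98 * 18.6^0.652 = 20.042 L/hr
Step 2 — total lateral flow: Q = 65 * 20.042 = 1302.7 L/hr
Step 3 — wetted area: A = 65 * 0.799 * 0.757 = 39.315 m^2
Step 4 — application rate: Q/A = 1302.7/39.315 = 33.1 mm/hr
Therefore the application rate along the lateral = 33.1 mm/hr.


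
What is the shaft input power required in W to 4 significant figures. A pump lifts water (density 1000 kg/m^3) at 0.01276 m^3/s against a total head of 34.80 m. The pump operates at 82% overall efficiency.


Approach: apply hydraulic power then efficiency conversion, P = rho*g*Q*H; P_in = P/eta.
Step 1 — hydraulic power (P = rho*g*Q*H):
  P = 1000 * 9.81 * 0.01276 * 34.80 = 4356.11 W
Step 2 — input power: P_in = P/eta = 4356.11 / 0.82 = 5312 W
Therefore the shaft input power required = 5312 W.


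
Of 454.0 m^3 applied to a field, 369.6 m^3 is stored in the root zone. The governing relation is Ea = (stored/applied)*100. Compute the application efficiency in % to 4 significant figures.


Ea = (369.6/454.0)*100 = 81.41 %
Therefore the application efficiency = 81.41 %.


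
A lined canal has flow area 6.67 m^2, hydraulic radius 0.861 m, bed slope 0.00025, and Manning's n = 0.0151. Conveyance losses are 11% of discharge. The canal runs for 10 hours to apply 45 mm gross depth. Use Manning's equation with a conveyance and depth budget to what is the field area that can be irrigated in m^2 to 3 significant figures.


Approach: apply Manning's equation with a conveyance and depth budget, Q = (1/n)*A*R^(2/3)*S^(1/2); Q_field = Q*(1-loss); Area = Q_field*t/(d/1000).
Step 1 — canal discharge (Manning's equation):
  Q = (1/0.0151) * 6.67 * 0.861^(2/3) * 0.00025^(1/2) = 6.3210 m^3/s
Step 2 — delivered flow: Q_field = 6.3210*(1 - 11/100) = 5.6257 m^3/s
Step 3 — volume delivered: V = 5.6257 * 10*3600 = 202530 m^3
Step 4 — area served: A = V / (depth/1000) = 202530 / 0.045 = 4500000 m^2
Therefore the field area that can be irrigated = 4500000 m^2.


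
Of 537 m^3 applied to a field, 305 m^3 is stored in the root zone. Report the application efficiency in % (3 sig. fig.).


Approach: apply the application efficiency ratio, Ea = (stored/applied)*100.
Ea = (305/537)*100 = 56.8 %
Therefore the application efficiency = 56.8 %.


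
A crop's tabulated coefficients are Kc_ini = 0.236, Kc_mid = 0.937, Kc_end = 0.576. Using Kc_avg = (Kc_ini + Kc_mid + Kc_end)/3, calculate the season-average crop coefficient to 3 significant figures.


Kc_avg = (0.236 + 0.937 + 0.576)/3 = 0.583
Therefore the season-average crop coefficient = 0.583.


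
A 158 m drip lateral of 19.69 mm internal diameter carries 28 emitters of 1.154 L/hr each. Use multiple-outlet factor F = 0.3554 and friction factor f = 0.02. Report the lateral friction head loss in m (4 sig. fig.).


Approach: apply Darcy-Weisbach with the multiple-outlet F-factor, Q = n*q/(3600*1000) m^3/s; v = Q/A; hf = F*f*(L/D)*(v^2/(2g)).
Q = 28*1.154/(3600*1000) = 8.97556e-06 m^3/s
A = pi*(19.69e-3/2)^2 = 3.04496e-04 m^2, so v = Q/A = 0.0294768 m/s
hf = 0.3554*0.02*(158/0.01969)*(0.0294768^2/(2*9.81)) = 0.002526 m
Therefore the lateral friction head loss = 0.002526 m.


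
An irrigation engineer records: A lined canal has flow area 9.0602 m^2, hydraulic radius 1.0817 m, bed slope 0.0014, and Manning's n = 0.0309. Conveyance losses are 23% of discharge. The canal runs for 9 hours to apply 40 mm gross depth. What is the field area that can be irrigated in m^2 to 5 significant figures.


Approach: apply Manning's equation with a conveyance and depth budget, Q = (1/n)*A*R^(2/3)*S^(1/2); Q_field = Q*(1-loss); Area = Q_field*t/(d/1000).
Step 1 — canal discharge (Manning's equation):
  Q = (1/0.0309) * 9.0602 * 1.0817^(2/3) * 0.0014^(1/2) = 11.56062 m^3/s
Step 2 — delivered flow: Q_field = 11.56062*(1 - 23/100) = 8.901679 m^3/s
Step 3 — volume delivered: V = 8.901679 * 9*3600 = 288414.4 m^3
Step 4 — area served: A = V / (depth/1000) = 288414.4 / 0.04 = 7210400 m^2
Therefore the field area that can be irrigated = 7210400 m^2.


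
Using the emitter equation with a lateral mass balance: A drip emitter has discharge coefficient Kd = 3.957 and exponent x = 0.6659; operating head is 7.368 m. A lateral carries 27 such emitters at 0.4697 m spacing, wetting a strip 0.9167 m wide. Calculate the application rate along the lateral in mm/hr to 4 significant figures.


Approach: apply the emitter equation with a lateral mass balance, q = Kd*h^x; Q = n*q; rate = Q/(n*spacing*width).
Step 1 — single emitter flow (q = Kd*h^x):
  q = 3.957 * 7.368^0.6659 = 14.9601 L/hr
Step 2 — total lateral flow: Q = 27 * 14.9601 = 403.922 L/hr
Step 3 — wetted area: A = 27 * 0.4697 * 0.9167 = 11.6255 m^2
Step 4 — application rate: Q/A = 403.922/11.6255 = 34.74 mm/hr
Therefore the application rate along the lateral = 34.74 mm/hr.


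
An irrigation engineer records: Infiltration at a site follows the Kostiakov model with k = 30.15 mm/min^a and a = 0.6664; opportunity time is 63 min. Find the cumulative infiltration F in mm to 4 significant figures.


Approach: apply the Kostiakov infiltration equation, F = k*t^a.
F = 30.15 * 63^0.6664 = 476.8 mm
Therefore the cumulative infiltration F = 476.8 mm.


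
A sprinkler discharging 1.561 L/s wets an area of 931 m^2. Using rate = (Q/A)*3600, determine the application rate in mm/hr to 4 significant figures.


rate = (1.561 / 931) * 3600 = 6.036 mm/hr
Therefore the application rate = 6.036 mm/hr.


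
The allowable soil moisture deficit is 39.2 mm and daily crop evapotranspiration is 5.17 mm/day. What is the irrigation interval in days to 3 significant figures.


Approach: apply the irrigation interval relation, interval = SMD / ETc.
interval = 39.2 / 5.17 = 7.58 days
Therefore the irrigation interval = 7.58 days.


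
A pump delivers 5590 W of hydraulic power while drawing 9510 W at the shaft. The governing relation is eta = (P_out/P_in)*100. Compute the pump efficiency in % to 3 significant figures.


eta = (5590 / 9510) * 100 = 58.8 %
Therefore the pump efficiency = 58.8 %.


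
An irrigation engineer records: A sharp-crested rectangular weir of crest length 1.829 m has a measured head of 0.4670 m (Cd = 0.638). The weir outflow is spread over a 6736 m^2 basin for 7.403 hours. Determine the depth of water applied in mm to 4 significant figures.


Approach: apply the rectangular weir equation with a volume-to-depth conversion, Q = (2/3)*Cd*L*sqrt(2g)*H^1.5; d = Q*t/A * 1000.
Step 1 — weir discharge:
  Q = (2/3)*0.638*1.829*sqrt(2*9.81)*0.4670^1.5 = 1.09968 m^3/s
Step 2 — volume: V = 1.09968 * 7.403*3600 = 29307.5 m^3
Step 3 — depth: d = V/A * 1000 = 29307.5/6736 * 1000 = 4351 mm
Therefore the depth of water applied = 4351 mm.


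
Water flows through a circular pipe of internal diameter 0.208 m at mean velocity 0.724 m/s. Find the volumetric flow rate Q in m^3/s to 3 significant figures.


Approach: apply the continuity equation for pipe flow, Q = A * v with A = pi*(D/2)^2.
A = pi*(0.208/2)^2 = 0.033979 m^2
Q = 0.033979 * 0.724 = 0.0246 m^3/s
Therefore the volumetric flow rate Q = 0.0246 m^3/s.


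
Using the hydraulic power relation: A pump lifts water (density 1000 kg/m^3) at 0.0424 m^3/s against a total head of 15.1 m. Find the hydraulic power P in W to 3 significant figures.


Approach: apply the hydraulic power relation, P = rho*g*Q*H.
P = 1000 * 9.81 * 0.0424 * 15.1 = 6280 W
Therefore the hydraulic power P = 6280 W.


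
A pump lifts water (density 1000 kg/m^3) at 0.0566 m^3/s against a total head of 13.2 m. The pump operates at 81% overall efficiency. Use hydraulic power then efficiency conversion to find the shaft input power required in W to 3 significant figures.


Approach: apply hydraulic power then efficiency conversion, P = rho*g*Q*H; P_in = P/eta.
Step 1 — hydraulic power (P = rho*g*Q*H):
  P = 1000 * 9.81 * 0.0566 * 13.2 = 7329.2 W
Step 2 — input power: P_in = P/eta = 7329.2 / 0.81 = 9050 W
Therefore the shaft input power required = 9050 W.


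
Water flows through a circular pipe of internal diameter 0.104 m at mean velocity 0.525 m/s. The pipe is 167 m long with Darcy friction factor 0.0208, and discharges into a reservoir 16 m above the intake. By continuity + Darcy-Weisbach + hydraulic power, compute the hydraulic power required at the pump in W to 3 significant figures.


Approach: apply continuity + Darcy-Weisbach + hydraulic power, Q = A*v; hf = f*(L/D)*(v^2/(2g)); H = static + hf; P = rho*g*Q*H.
Step 1 — flow rate (continuity, Q = A*v):
  A = pi*(0.104/2)^2 = 0.0084949 m^2
  Q = 0.0084949 * 0.525 = 0.0044598 m^3/s
Step 2 — friction head loss (Darcy-Weisbach):
  hf = 0.0208 * (167/0.104) * (0.525^2 / (2*9.81))
  hf = 0.46921 m
Step 3 — total head: H = 16 + 0.46921 = 16.469 m
Step 4 — hydraulic power (P = rho*g*Q*H):
  P = 1000 * 9.81 * 0.0044598 * 16.469 = 721 W
Therefore the hydraulic power required at the pump = 721 W.


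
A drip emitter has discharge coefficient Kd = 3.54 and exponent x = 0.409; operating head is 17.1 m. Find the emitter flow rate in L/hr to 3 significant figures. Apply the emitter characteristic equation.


Approach: apply the emitter characteristic equation, q = Kd * h^x.
q = 3.54 * 17.1^0.409 = 11.3 L/hr
Therefore the emitter flow rate = 11.3 L/hr.


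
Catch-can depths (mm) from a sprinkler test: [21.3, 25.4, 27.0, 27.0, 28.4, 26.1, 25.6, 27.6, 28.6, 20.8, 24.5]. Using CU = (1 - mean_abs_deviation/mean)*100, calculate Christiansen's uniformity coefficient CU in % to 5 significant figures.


mean = 25.66364 mm
mean |d_i - mean| = 1.948760 mm
CU = (1 - 1.948760/25.66364)*100 = 92.407 %
Therefore Christiansen's uniformity coefficient CU = 92.407 %.


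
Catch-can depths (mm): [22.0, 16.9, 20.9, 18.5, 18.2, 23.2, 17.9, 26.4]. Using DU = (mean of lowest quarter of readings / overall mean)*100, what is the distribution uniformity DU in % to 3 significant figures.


sorted lowest 2 of 8: [16.9, 17.9] -> mean = 17.400 mm
overall mean = 20.500 mm
DU = (17.400/20.500)*100 = 84.9 %
Therefore the distribution uniformity DU = 84.9 %.


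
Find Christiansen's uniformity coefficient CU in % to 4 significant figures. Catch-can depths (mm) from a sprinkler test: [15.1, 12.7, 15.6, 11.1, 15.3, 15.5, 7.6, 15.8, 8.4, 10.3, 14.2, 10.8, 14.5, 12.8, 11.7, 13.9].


Approach: apply Christiansen's uniformity coefficient, CU = (1 - mean_abs_deviation/mean)*100.
mean = 12.8313 mm
mean |d_i - mean| = 2.15625 mm
CU = (1 - 2.15625/12.8313)*100 = 83.20 %
Therefore Christiansen's uniformity coefficient CU = 83.20 %.


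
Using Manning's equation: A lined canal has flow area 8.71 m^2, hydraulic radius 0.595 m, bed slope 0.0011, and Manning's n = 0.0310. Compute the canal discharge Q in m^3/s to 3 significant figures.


Approach: apply Manning's equation, Q = (1/n)*A*R^(2/3)*S^(1/2).
Q = (1/0.0310) * 8.71 * 0.595^(2/3) * 0.0011^(1/2) = 6.59 m^3/s
Therefore the canal discharge Q = 6.59 m^3/s.


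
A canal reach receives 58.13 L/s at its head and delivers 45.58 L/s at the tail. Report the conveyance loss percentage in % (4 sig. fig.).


Approach: apply the conveyance loss ratio, loss% = ((Q_head - Q_tail)/Q_head)*100.
loss = ((58.13 - 45.58)/58.13)*100 = 21.59 %
Therefore the conveyance loss percentage = 21.59 %.


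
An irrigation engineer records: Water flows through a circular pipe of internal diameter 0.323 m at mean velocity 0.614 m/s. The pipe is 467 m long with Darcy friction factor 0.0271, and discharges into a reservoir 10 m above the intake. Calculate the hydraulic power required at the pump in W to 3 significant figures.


Approach: apply continuity + Darcy-Weisbach + hydraulic power, Q = A*v; hf = f*(L/D)*(v^2/(2g)); H = static + hf; P = rho*g*Q*H.
Step 1 — flow rate (continuity, Q = A*v):
  A = pi*(0.323/2)^2 = 0.081940 m^2
  Q = 0.081940 * 0.614 = 0.050311 m^3/s
Step 2 — friction head loss (Darcy-Weisbach):
  hf = 0.0271 * (467/0.323) * (0.614^2 / (2*9.81))
  hf = 0.75287 m
Step 3 — total head: H = 10 + 0.75287 = 10.753 m
Step 4 — hydraulic power (P = rho*g*Q*H):
  P = 1000 * 9.81 * 0.050311 * 10.753 = 5310 W
Therefore the hydraulic power required at the pump = 5310 W.


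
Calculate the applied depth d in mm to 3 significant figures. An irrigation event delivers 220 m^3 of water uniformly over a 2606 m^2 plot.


Approach: apply depth from volume over area, d = (V/A)*1000.
d = (220 / 2606) * 1000 = 84.4 mm
Therefore the applied depth d = 84.4 mm.


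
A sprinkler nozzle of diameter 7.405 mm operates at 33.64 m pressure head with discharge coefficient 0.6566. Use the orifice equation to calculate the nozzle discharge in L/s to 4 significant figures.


Approach: apply the orifice equation, Q = Cd*A*sqrt(2*g*h), A = pi*(d/2)^2.
A = pi*(7.405e-3/2)^2 = 4.30665e-05 m^2
Q = 0.6566 * 4.30665e-05 * sqrt(2*9.81*33.64) * 1000 = 0.7265 L/s
Therefore the nozzle discharge = 0.7265 L/s.


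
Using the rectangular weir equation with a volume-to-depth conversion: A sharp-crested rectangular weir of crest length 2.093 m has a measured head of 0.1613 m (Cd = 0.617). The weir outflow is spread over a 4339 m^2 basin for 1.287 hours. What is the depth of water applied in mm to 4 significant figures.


Approach: apply the rectangular weir equation with a volume-to-depth conversion, Q = (2/3)*Cd*L*sqrt(2g)*H^1.5; d = Q*t/A * 1000.
Step 1 — weir discharge:
  Q = (2/3)*0.617*2.093*sqrt(2*9.81)*0.1613^1.5 = 0.247038 m^3/s
Step 2 — volume: V = 0.247038 * 1.287*3600 = 1144.58 m^3
Step 3 — depth: d = V/A * 1000 = 1144.58/4339 * 1000 = 263.8 mm
Therefore the depth of water applied = 263.8 mm.


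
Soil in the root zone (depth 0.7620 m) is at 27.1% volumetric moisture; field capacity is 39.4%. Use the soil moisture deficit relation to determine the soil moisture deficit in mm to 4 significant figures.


Approach: apply the soil moisture deficit relation, SMD = (FC - theta)/100 * depth * 1000.
SMD = (39.4 - 27.1)/100 * 0.7620 * 1000 = 93.73 mm
Therefore the soil moisture deficit = 93.73 mm.


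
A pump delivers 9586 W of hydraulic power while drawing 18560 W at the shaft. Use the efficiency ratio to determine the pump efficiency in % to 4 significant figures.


Approach: apply the efficiency ratio, eta = (P_out/P_in)*100.
eta = (9586 / 18560) * 100 = 51.65 %
Therefore the pump efficiency = 51.65 %.


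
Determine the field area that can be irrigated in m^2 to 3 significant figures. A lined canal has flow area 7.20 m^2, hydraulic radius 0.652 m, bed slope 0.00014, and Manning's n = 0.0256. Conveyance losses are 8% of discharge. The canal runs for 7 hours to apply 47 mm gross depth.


Approach: apply Manning's equation with a conveyance and depth budget, Q = (1/n)*A*R^(2/3)*S^(1/2); Q_field = Q*(1-loss); Area = Q_field*t/(d/1000).
Step 1 — canal discharge (Manning's equation):
  Q = (1/0.0256) * 7.20 * 0.652^(2/3) * 0.00014^(1/2) = 2.5022 m^3/s
Step 2 — delivered flow: Q_field = 2.5022*(1 - 8/100) = 2.3020 m^3/s
Step 3 — volume delivered: V = 2.3020 * 7*3600 = 58011 m^3
Step 4 — area served: A = V / (depth/1000) = 58011 / 0.047 = 1230000 m^2
Therefore the field area that can be irrigated = 1230000 m^2.


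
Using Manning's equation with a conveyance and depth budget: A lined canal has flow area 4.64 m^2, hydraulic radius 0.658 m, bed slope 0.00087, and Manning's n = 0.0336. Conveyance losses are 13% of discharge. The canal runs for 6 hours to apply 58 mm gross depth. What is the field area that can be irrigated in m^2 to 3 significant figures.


Approach: apply Manning's equation with a conveyance and depth budget, Q = (1/n)*A*R^(2/3)*S^(1/2); Q_field = Q*(1-loss); Area = Q_field*t/(d/1000).
Step 1 — canal discharge (Manning's equation):
  Q = (1/0.0336) * 4.64 * 0.658^(2/3) * 0.00087^(1/2) = 3.0815 m^3/s
Step 2 — delivered flow: Q_field = 3.0815*(1 - 13/100) = 2.6809 m^3/s
Step 3 — volume delivered: V = 2.6809 * 6*3600 = 57907 m^3
Step 4 — area served: A = V / (depth/1000) = 57907 / 0.058 = 998000 m^2
Therefore the field area that can be irrigated = 998000 m^2.


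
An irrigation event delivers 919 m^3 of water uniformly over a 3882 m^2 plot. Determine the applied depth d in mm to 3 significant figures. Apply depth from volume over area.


Approach: apply depth from volume over area, d = (V/A)*1000.
d = (919 / 3882) * 1000 = 237 mm
Therefore the applied depth d = 237 mm.
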